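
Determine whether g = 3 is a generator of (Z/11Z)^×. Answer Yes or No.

φ(11) = 11 − 1 = 10 = 2 · 5.
3 is a primitive root mod 11 iff 3^(φ(11)/q) ≢ 1 for every prime q | φ(11), i.e. q ∈ {2, 5}.
3^5 ≡ 1 (mod 11)  [q = 2: ≡ 1 ✗]
3^2 ≡ 9 (mod 11)  [q = 5: ≢ 1 ✓]
Since 3^5 ≡ 1, the order of 3 divides 5 < 10, so 3 is not a primitive root.

No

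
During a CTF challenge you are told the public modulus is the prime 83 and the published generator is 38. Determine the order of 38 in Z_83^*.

Since 38 ∈ (Z/83Z)^×, its order divides φ(83) = 83 − 1 = 82 = 2 · 41.
Divisors of 82: 1, 2, 41, 82.
Evaluate successive powers at the divisors of 82:
38^1 ≡ 38
38^2 ≡ 33
38^41 ≡ 1
The smallest such exponent is 41, so the order of 38 is 41.

41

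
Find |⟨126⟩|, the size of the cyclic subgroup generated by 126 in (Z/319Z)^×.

140

The order of 126 must divide φ(319) = φ(11·29) = (11−1)·(29−1) = 10·28 = 280 = 2^3 · 5 · 7.
Divisors of 280: 1, 2, 4, 5, 7, 8, 10, 14, 20, 28, 35, 40, 56, 70, 140, 280.
Evaluate successive powers at the divisors of 280:
126^1 ≡ 126 (mod 319)
126^2 ≡ 245 (mod 319)
126^4 ≡ 53 (mod 319)
126^5 ≡ 298 (mod 319)
126^7 ≡ 278 (mod 319)
126^8 ≡ 257 (mod 319)
126^10 ≡ 122 (mod 319)
126^14 ≡ 86 (mod 319)
126^20 ≡ 210 (mod 319)
126^28 ≡ 59 (mod 319)
126^35 ≡ 133 (mod 319)
126^40 ≡ 78 (mod 319)
126^56 ≡ 291 (mod 319)
126^70 ≡ 144 (mod 319)
126^140 ≡ 1 (mod 319) ✓
Therefore the multiplicative order of 126 modulo 319 is 140.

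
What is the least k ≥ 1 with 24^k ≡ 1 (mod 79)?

The order of 24 must divide φ(79) = 79 − 1 = 78 = 2 · 3 · 13.
Divisors of 78: 1, 2, 3, 6, 13, 26, 39, 78.
Check 24^d mod 79 for each divisor in increasing order:
24^1 ≡ 24
24^2 ≡ 23
24^3 ≡ 78
24^6 ≡ 1
Hence ord(24) = 6.

6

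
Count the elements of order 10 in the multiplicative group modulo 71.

φ(71) = 71 − 1 = 70 = 2 · 5 · 7.
(Z/71Z)^× is cyclic (|G| = 70); a cyclic group of order m has exactly φ(d) elements of each order d | m, and none otherwise.
10 = 2 · 5 divides 70, and φ(10) = 4.

4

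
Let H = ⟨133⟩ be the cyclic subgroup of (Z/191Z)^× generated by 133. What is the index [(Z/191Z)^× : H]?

2

Since 133 ∈ (Z/191Z)^×, its order divides φ(191) = 191 − 1 = 190 = 2 · 5 · 19.
Divisors of 190: 1, 2, 5, 10, 19, 38, 95, 190.
Check 133^d mod 191 for each divisor in increasing order:
133^1 ≡ 133 (mod 191)
133^2 ≡ 117 (mod 191)
133^5 ≡ 25 (mod 191)
133^10 ≡ 52 (mod 191)
133^19 ≡ 39 (mod 191)
133^38 ≡ 184 (mod 191)
133^95 ≡ 1 (mod 191) ✓
So ord_191(133) = 95, hence |⟨133⟩| = 95.
[(Z/191Z)^× : ⟨133⟩] = 190/95 = 2.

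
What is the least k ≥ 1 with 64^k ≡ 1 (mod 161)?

11

ord(64) | φ(161) = φ(7·23) = (7−1)·(23−1) = 6·22 = 132 = 2^2 · 3 · 11.
Divisors of 132: 1, 2, 3, 4, 6, 11, 12, 22, 33, 44, 66, 132.
Check 64^d mod 161 for each divisor in increasing order:
64^1 ≡ 64 (mod 161)
64^2 ≡ 71 (mod 161)
64^3 ≡ 36 (mod 161)
64^4 ≡ 50 (mod 161)
64^6 ≡ 8 (mod 161)
64^11 ≡ 1 (mod 161) ✓
The smallest such exponent is 11, so the order of 64 is 11.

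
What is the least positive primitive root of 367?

φ(367) = 367 − 1 = 366 = 2 · 3 · 61.
g is a primitive root iff g^(366/q) ≢ 1 (mod 367) for each prime q ∈ {2, 3, 61}.
g = 2: 2^183 ≡ 1 — hits 1, so not a primitive root.
g = 3: 3^183 ≡ 366; 3^122 ≡ 1 — hits 1, so not a primitive root.
g = 4: 4^183 ≡ 1 — hits 1, so not a primitive root.
g = 5: 5^183 ≡ 366; 5^122 ≡ 1 — hits 1, so not a primitive root.
g = 6: 6^183 ≡ 366; 6^122 ≡ 283; 6^6 ≡ 47 — none is 1, so 6 is a primitive root.
The smallest primitive root modulo 367 is 6.

6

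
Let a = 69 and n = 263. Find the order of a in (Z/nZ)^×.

131

ord(69) | φ(263) = 263 − 1 = 262 = 2 · 131.
Divisors of 262: 1, 2, 131, 262.
Evaluate successive powers at the divisors of 262:
69^1 ≡ 69 (mod 263)
69^2 ≡ 27 (mod 263)
69^131 ≡ 1 (mod 263) ✓
Hence ord(69) = 131.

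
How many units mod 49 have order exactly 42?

φ(49) = φ(7^2) = 7·(7−1) = 42 = 2 · 3 · 7.
(Z/49Z)^× is cyclic (|G| = 42); a cyclic group of order m has exactly φ(d) elements of each order d | m, and none otherwise.
42 = 2 · 3 · 7 divides 42, and φ(42) = 12.

12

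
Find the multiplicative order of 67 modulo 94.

46

ord(67) | φ(94) = φ(2)·φ(47) = 1·46 = 46 = 2 · 23.
Divisors of 46: 1, 2, 23, 46.
Compute 67^d (mod 94) for the divisors d until we hit 1:
67^1 ≡ 67 (mod 94)
67^2 ≡ 71 (mod 94)
67^23 ≡ 93 (mod 94)
67^46 ≡ 1 (mod 94) ✓
So ord_94(67) = 46.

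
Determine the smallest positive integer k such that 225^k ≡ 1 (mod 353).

By Lagrange's theorem, ord_353(225) divides φ(353) = 353 − 1 = 352 = 2^5 · 11.
Divisors of 352: 1, 2, 4, 8, 11, 16, 22, 32, 44, 88, 176, 352.
Test each divisor d:
225^1 ≡ 225
225^2 ≡ 146
225^4 ≡ 136
225^8 ≡ 140
225^11 ≡ 116
225^16 ≡ 185
225^22 ≡ 42
225^32 ≡ 337
225^44 ≡ 352
225^88 ≡ 1
So ord_353(225) = 88.

88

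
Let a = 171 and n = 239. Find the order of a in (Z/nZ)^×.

ord(171) | φ(239) = 239 − 1 = 238 = 2 · 7 · 17.
Divisors of 238: 1, 2, 7, 14, 17, 34, 119, 238.
Compute 171^d (mod 239) for the divisors d until we hit 1:
171^1 ≡ 171
171^2 ≡ 83
171^7 ≡ 199
171^14 ≡ 166
171^17 ≡ 215
171^34 ≡ 98
171^119 ≡ 238
171^238 ≡ 1
Therefore the multiplicative order of 171 modulo 239 is 238.

238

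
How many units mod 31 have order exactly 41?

0

φ(31) = 31 − 1 = 30 = 2 · 3 · 5.
Since (Z/31Z)^× is cyclic of order 30, the number of elements of order d is φ(d) when d | 30 and 0 otherwise.
Here 30 is not a multiple of 41, so there are no elements of order 41.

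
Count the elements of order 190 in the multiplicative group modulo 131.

0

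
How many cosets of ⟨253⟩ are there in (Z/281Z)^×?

By Lagrange's theorem, ord_281(253) divides φ(281) = 281 − 1 = 280 = 2^3 · 5 · 7.
Divisors of 280: 1, 2, 4, 5, 7, 8, 10, 14, 20, 28, 35, 40, 56, 70, 140, 280.
Compute 253^d (mod 281) for the divisors d until we hit 1:
253^1 ≡ 253 (mod 281)
253^2 ≡ 222 (mod 281)
253^4 ≡ 109 (mod 281)
253^5 ≡ 39 (mod 281)
253^7 ≡ 228 (mod 281)
253^8 ≡ 79 (mod 281)
253^10 ≡ 116 (mod 281)
253^14 ≡ 280 (mod 281)
253^20 ≡ 249 (mod 281)
253^28 ≡ 1 (mod 281) ✓
The order of 253 is 28, so the subgroup it generates has 28 elements.
[(Z/281Z)^× : ⟨253⟩] = 280/28 = 10.

10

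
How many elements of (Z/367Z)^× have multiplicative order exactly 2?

1

φ(367) = 367 − 1 = 366 = 2 · 3 · 61.
In a cyclic group of order 366, there are φ(d) elements of order d for each divisor d of 366, and zero for non-divisors.
2 | 366, and φ(2) = 2 − 1 = 1.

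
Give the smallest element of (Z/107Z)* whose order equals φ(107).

2

φ(107) = 107 − 1 = 106 = 2 · 53.
Test candidates g = 2, 3, … against the prime factors q ∈ {2, 53} of φ(107): g is a generator iff g^(106/q) ≢ 1 for every such q.
g = 2: 2^53 ≡ 106; 2^2 ≡ 4 — none is 1, so 2 is a primitive root.
The smallest primitive root modulo 107 is 2.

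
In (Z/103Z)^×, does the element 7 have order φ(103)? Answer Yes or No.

φ(103) = 103 − 1 = 102 = 2 · 3 · 17.
An element g generates (Z/103Z)^× iff g^(102/q) ≢ 1 (mod 103) for each prime q ∈ {2, 3, 17}.
7^51 ≡ 1 (mod 103)  [q = 2: ≡ 1 ✗]
7^34 ≡ 56 (mod 103)  [q = 3: ≢ 1 ✓]
7^6 ≡ 23 (mod 103)  [q = 17: ≢ 1 ✓]
The check at q = 2 fails, so 7 generates a proper subgroup.

No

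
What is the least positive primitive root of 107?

φ(107) = 107 − 1 = 106 = 2 · 53.
Test candidates g = 2, 3, … against the prime factors q ∈ {2, 53} of φ(107): g is a generator iff g^(106/q) ≢ 1 for every such q.
g = 2: 2^53 ≡ 106; 2^2 ≡ 4 — none is 1, so 2 is a primitive root.
So 2 is the smallest generator of (Z/107Z)^×.

2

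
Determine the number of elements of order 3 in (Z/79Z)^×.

2

φ(79) = 79 − 1 = 78 = 2 · 3 · 13.
(Z/79Z)^× is cyclic (|G| = 78); a cyclic group of order m has exactly φ(d) elements of each order d | m, and none otherwise.
3 | 78, and φ(3) = 3 − 1 = 2.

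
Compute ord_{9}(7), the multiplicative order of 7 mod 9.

By Lagrange's theorem, ord_9(7) divides φ(9) = φ(3^2) = 3·(3−1) = 6 = 2 · 3.
Divisors of 6: 1, 2, 3, 6.
Evaluate successive powers at the divisors of 6:
7^1 ≡ 7
7^2 ≡ 4
7^3 ≡ 1
Hence ord(7) = 3.

3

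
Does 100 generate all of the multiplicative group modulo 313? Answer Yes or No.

No

φ(313) = 313 − 1 = 312 = 2^3 · 3 · 13.
100 is a primitive root mod 313 iff 100^(φ(313)/q) ≢ 1 for every prime q | φ(313), i.e. q ∈ {2, 3, 13}.
100^156 ≡ 1 (mod 313)  [q = 2: ≡ 1 ✗]
100^104 ≡ 98 (mod 313)  [q = 3: ≢ 1 ✓]
100^24 ≡ 280 (mod 313)  [q = 13: ≢ 1 ✓]
The check at q = 2 fails, so 100 generates a proper subgroup.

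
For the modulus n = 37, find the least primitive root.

φ(37) = 37 − 1 = 36 = 2^2 · 3^2.
g is a primitive root iff g^(36/q) ≢ 1 (mod 37) for each prime q ∈ {2, 3}.
g = 2: 2^18 ≡ 36; 2^12 ≡ 26 — none is 1, so 2 is a primitive root.
Hence the least primitive root of 37 is 2.

2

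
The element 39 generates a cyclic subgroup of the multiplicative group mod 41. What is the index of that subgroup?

The order of 39 must divide φ(41) = 41 − 1 = 40 = 2^3 · 5.
Divisors of 40: 1, 2, 4, 5, 8, 10, 20, 40.
Check 39^d mod 41 for each divisor in increasing order:
39^1 ≡ 39
39^2 ≡ 4
39^4 ≡ 16
39^5 ≡ 9
39^8 ≡ 10
39^10 ≡ 40
39^20 ≡ 1
So ord_41(39) = 20, hence |⟨39⟩| = 20.
[(Z/41Z)^× : ⟨39⟩] = 40/20 = 2.

2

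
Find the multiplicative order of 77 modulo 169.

ord(77) | φ(169) = φ(13^2) = 13·(13−1) = 156 = 2^2 · 3 · 13.
Divisors of 156: 1, 2, 3, 4, 6, 12, 13, 26, 39, 52, 78, 156.
Compute 77^d (mod 169) for the divisors d until we hit 1:
77^1 ≡ 77
77^2 ≡ 14
77^3 ≡ 64
77^4 ≡ 27
77^6 ≡ 40
77^12 ≡ 79
77^13 ≡ 168
77^26 ≡ 1
Therefore the multiplicative order of 77 modulo 169 is 26.

26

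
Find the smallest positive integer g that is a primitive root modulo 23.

5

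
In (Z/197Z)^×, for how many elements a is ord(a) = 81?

φ(197) = 197 − 1 = 196 = 2^2 · 7^2.
Since (Z/197Z)^× is cyclic of order 196, the number of elements of order d is φ(d) when d | 196 and 0 otherwise.
Here 196 is not a multiple of 81, so there are no elements of order 81.

0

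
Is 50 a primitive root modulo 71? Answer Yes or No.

φ(71) = 71 − 1 = 70 = 2 · 5 · 7.
Test 50^(70/q) mod 71 for each prime factor q of 70:
50^35 ≡ 1 (mod 71)  [q = 2: ≡ 1 ✗]
50^14 ≡ 5 (mod 71)  [q = 5: ≢ 1 ✓]
50^10 ≡ 30 (mod 71)  [q = 7: ≢ 1 ✓]
The check at q = 2 fails, so 50 generates a proper subgroup.

No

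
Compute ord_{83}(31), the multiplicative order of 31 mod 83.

ord(31) | φ(83) = 83 − 1 = 82 = 2 · 41.
Divisors of 82: 1, 2, 41, 82.
Evaluate successive powers at the divisors of 82:
31^1 ≡ 31
31^2 ≡ 48
31^41 ≡ 1
Therefore the multiplicative order of 31 modulo 83 is 41.

41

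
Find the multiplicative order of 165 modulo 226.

56

By Lagrange's theorem, ord_226(165) divides φ(226) = φ(2)·φ(113) = 1·112 = 112 = 2^4 · 7.
Divisors of 112: 1, 2, 4, 7, 8, 14, 16, 28, 56, 112.
Check 165^d mod 226 for each divisor in increasing order:
165^1 ≡ 165
165^2 ≡ 105
165^4 ≡ 177
165^7 ≡ 157
165^8 ≡ 141
165^14 ≡ 15
165^16 ≡ 219
165^28 ≡ 225
165^56 ≡ 1
Hence ord(165) = 56.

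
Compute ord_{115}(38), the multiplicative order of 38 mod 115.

ord(38) | φ(115) = φ(5·23) = (5−1)·(23−1) = 4·22 = 88 = 2^3 · 11.
Divisors of 88: 1, 2, 4, 8, 11, 22, 44, 88.
Compute 38^d (mod 115) for the divisors d until we hit 1:
38^1 ≡ 38 (mod 115)
38^2 ≡ 64 (mod 115)
38^4 ≡ 71 (mod 115)
38^8 ≡ 96 (mod 115)
38^11 ≡ 22 (mod 115)
38^22 ≡ 24 (mod 115)
38^44 ≡ 1 (mod 115) ✓
Therefore the multiplicative order of 38 modulo 115 is 44.

44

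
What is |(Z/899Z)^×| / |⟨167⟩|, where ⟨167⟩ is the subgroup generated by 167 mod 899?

4

ord(167) | φ(899) = φ(29·31) = (29−1)·(31−1) = 28·30 = 840 = 2^3 · 3 · 5 · 7.
Divisors of 840: 1, 2, 3, 4, 5, 6, 7, 8, 10, 12, 14, 15, 20, 21, 24, 28, 30, 35, 40, 42, 56, 60, 70, 84, 105, 120, 140, 168, 210, 280, 420, 840.
Check 167^d mod 899 for each divisor in increasing order:
167^1 ≡ 167 (mod 899)
167^2 ≡ 20 (mod 899)
167^3 ≡ 643 (mod 899)
167^4 ≡ 400 (mod 899)
167^5 ≡ 274 (mod 899)
167^6 ≡ 808 (mod 899)
167^7 ≡ 86 (mod 899)
167^8 ≡ 877 (mod 899)
167^10 ≡ 459 (mod 899)
167^12 ≡ 190 (mod 899)
167^14 ≡ 204 (mod 899)
167^15 ≡ 805 (mod 899)
167^20 ≡ 315 (mod 899)
167^21 ≡ 463 (mod 899)
167^24 ≡ 140 (mod 899)
167^28 ≡ 262 (mod 899)
167^30 ≡ 745 (mod 899)
167^35 ≡ 57 (mod 899)
167^40 ≡ 335 (mod 899)
167^42 ≡ 407 (mod 899)
167^56 ≡ 320 (mod 899)
167^60 ≡ 342 (mod 899)
167^70 ≡ 552 (mod 899)
167^84 ≡ 233 (mod 899)
167^105 ≡ 898 (mod 899)
167^120 ≡ 94 (mod 899)
167^140 ≡ 842 (mod 899)
167^168 ≡ 349 (mod 899)
167^210 ≡ 1 (mod 899) ✓
Thus |⟨167⟩| = ord(167) = 210.
Index = |(Z/899Z)^×| / |⟨167⟩| = 840 / 210 = 4.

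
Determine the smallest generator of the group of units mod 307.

φ(307) = 307 − 1 = 306 = 2 · 3^2 · 17.
Test candidates g = 2, 3, … against the prime factors q ∈ {2, 3, 17} of φ(307): g is a generator iff g^(306/q) ≢ 1 for every such q.
g = 2: 2^153 ≡ 306; 2^102 ≡ 1 — hits 1, so not a primitive root.
g = 3: 3^153 ≡ 306; 3^102 ≡ 1 — hits 1, so not a primitive root.
g = 4: 4^153 ≡ 1 — hits 1, so not a primitive root.
g = 5: 5^153 ≡ 306; 5^102 ≡ 289; 5^18 ≡ 81 — none is 1, so 5 is a primitive root.
Hence the least primitive root of 307 is 5.

5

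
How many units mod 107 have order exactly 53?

52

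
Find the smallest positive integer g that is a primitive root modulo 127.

φ(127) = 127 − 1 = 126 = 2 · 3^2 · 7.
g is a primitive root iff g^(126/q) ≢ 1 (mod 127) for each prime q ∈ {2, 3, 7}.
g = 2: 2^63 ≡ 1 — hits 1, so not a primitive root.
g = 3: 3^63 ≡ 126; 3^42 ≡ 107; 3^18 ≡ 4 — none is 1, so 3 is a primitive root.
Hence the least primitive root of 127 is 3.

3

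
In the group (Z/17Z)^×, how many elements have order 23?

0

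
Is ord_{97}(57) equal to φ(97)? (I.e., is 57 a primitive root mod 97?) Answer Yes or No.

Yes

φ(97) = 97 − 1 = 96 = 2^5 · 3.
It suffices to check that the order of 57 is not a proper divisor of 96: compute 57^(96/q) for q ∈ {2, 3}.
57^48 ≡ 96 (mod 97)  [q = 2: ≢ 1 ✓]
57^32 ≡ 35 (mod 97)  [q = 3: ≢ 1 ✓]
All checks pass, so 57 has order 96 and is a primitive root modulo 97.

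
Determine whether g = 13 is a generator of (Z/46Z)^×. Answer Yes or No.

No

φ(46) = φ(2)·φ(23) = 1·22 = 22 = 2 · 11.
13 is a primitive root mod 46 iff 13^(φ(46)/q) ≢ 1 for every prime q | φ(46), i.e. q ∈ {2, 11}.
13^11 ≡ 1 (mod 46)  [q = 2: ≡ 1 ✗]
13^2 ≡ 31 (mod 46)  [q = 11: ≢ 1 ✓]
The check at q = 2 fails, so 13 generates a proper subgroup.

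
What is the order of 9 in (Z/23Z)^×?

11

By Lagrange's theorem, ord_23(9) divides φ(23) = 23 − 1 = 22 = 2 · 11.
Divisors of 22: 1, 2, 11, 22.
Evaluate successive powers at the divisors of 22:
9^1 ≡ 9 (mod 23)
9^2 ≡ 12 (mod 23)
9^11 ≡ 1 (mod 23) ✓
Hence ord(9) = 11.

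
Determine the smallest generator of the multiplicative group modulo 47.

φ(47) = 47 − 1 = 46 = 2 · 23.
g is a primitive root iff g^(46/q) ≢ 1 (mod 47) for each prime q ∈ {2, 23}.
g = 2: 2^23 ≡ 1 — hits 1, so not a primitive root.
g = 3: 3^23 ≡ 1 — hits 1, so not a primitive root.
g = 4: 4^23 ≡ 1 — hits 1, so not a primitive root.
g = 5: 5^23 ≡ 46; 5^2 ≡ 25 — none is 1, so 5 is a primitive root.
Hence the least primitive root of 47 is 5.

5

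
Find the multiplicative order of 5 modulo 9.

The order of 5 must divide φ(9) = φ(3^2) = 3·(3−1) = 6 = 2 · 3.
Divisors of 6: 1, 2, 3, 6.
Compute 5^d (mod 9) for the divisors d until we hit 1:
5^1 ≡ 5 (mod 9)
5^2 ≡ 7 (mod 9)
5^3 ≡ 8 (mod 9)
5^6 ≡ 1 (mod 9) ✓
So ord_9(5) = 6.

6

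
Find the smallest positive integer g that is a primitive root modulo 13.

φ(13) = 13 − 1 = 12 = 2^2 · 3.
Test candidates g = 2, 3, … against the prime factors q ∈ {2, 3} of φ(13): g is a generator iff g^(12/q) ≢ 1 for every such q.
g = 2: 2^6 ≡ 12; 2^4 ≡ 3 — none is 1, so 2 is a primitive root.
The smallest primitive root modulo 13 is 2.

2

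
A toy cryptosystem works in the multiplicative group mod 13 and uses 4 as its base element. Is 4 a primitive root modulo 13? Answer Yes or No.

No

φ(13) = 13 − 1 = 12 = 2^2 · 3.
An element g generates (Z/13Z)^× iff g^(12/q) ≢ 1 (mod 13) for each prime q ∈ {2, 3}.
4^6 ≡ 1 (mod 13)  [q = 2: ≡ 1 ✗]
4^4 ≡ 9 (mod 13)  [q = 3: ≢ 1 ✓]
Since 4^6 ≡ 1, the order of 4 divides 6 < 12, so 4 is not a primitive root.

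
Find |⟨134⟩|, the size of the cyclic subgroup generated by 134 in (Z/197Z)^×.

Since 134 ∈ (Z/197Z)^×, its order divides φ(197) = 197 − 1 = 196 = 2^2 · 7^2.
Divisors of 196: 1, 2, 4, 7, 14, 28, 49, 98, 196.
Evaluate successive powers at the divisors of 196:
134^1 ≡ 134 (mod 197)
134^2 ≡ 29 (mod 197)
134^4 ≡ 53 (mod 197)
134^7 ≡ 93 (mod 197)
134^14 ≡ 178 (mod 197)
134^28 ≡ 164 (mod 197)
134^49 ≡ 196 (mod 197)
134^98 ≡ 1 (mod 197) ✓
So ord_197(134) = 98.

98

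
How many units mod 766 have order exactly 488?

0

φ(766) = φ(2)·φ(383) = 1·382 = 382 = 2 · 191.
Since (Z/766Z)^× is cyclic of order 382, the number of elements of order d is φ(d) when d | 382 and 0 otherwise.
Since 488 ∤ 382, the count is 0.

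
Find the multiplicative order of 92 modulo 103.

51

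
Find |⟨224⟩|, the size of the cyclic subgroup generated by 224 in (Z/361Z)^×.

By Lagrange's theorem, ord_361(224) divides φ(361) = φ(19^2) = 19·(19−1) = 342 = 2 · 3^2 · 19.
Divisors of 342: 1, 2, 3, 6, 9, 18, 19, 38, 57, 114, 171, 342.
Evaluate successive powers at the divisors of 342:
224^1 ≡ 224 (mod 361)
224^2 ≡ 358 (mod 361)
224^3 ≡ 50 (mod 361)
224^6 ≡ 334 (mod 361)
224^9 ≡ 94 (mod 361)
224^18 ≡ 172 (mod 361)
224^19 ≡ 262 (mod 361)
224^38 ≡ 54 (mod 361)
224^57 ≡ 69 (mod 361)
224^114 ≡ 68 (mod 361)
224^171 ≡ 360 (mod 361)
224^342 ≡ 1 (mod 361) ✓
Hence ord(224) = 342.

342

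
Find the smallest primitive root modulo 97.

5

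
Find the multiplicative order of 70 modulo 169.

By Lagrange's theorem, ord_169(70) divides φ(169) = φ(13^2) = 13·(13−1) = 156 = 2^2 · 3 · 13.
Divisors of 156: 1, 2, 3, 4, 6, 12, 13, 26, 39, 52, 78, 156.
Compute 70^d (mod 169) for the divisors d until we hit 1:
70^1 ≡ 70
70^2 ≡ 168
70^3 ≡ 99
70^4 ≡ 1
The smallest such exponent is 4, so the order of 70 is 4.

4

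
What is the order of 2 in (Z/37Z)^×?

36

Since 2 ∈ (Z/37Z)^×, its order divides φ(37) = 37 − 1 = 36 = 2^2 · 3^2.
Divisors of 36: 1, 2, 3, 4, 6, 9, 12, 18, 36.
Evaluate successive powers at the divisors of 36:
2^1 ≡ 2 (mod 37)
2^2 ≡ 4 (mod 37)
2^3 ≡ 8 (mod 37)
2^4 ≡ 16 (mod 37)
2^6 ≡ 27 (mod 37)
2^9 ≡ 31 (mod 37)
2^12 ≡ 26 (mod 37)
2^18 ≡ 36 (mod 37)
2^36 ≡ 1 (mod 37) ✓
Therefore the multiplicative order of 2 modulo 37 is 36.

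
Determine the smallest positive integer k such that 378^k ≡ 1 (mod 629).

12

The order of 378 must divide φ(629) = φ(17·37) = (17−1)·(37−1) = 16·36 = 576 = 2^6 · 3^2.
Divisors of 576: 1, 2, 3, 4, 6, 8, 9, 12, 16, 18, 24, 32, 36, 48, 64, 72, 96, 144, 192, 288, 576.
Compute 378^d (mod 629) for the divisors d until we hit 1:
378^1 ≡ 378 (mod 629)
378^2 ≡ 101 (mod 629)
378^3 ≡ 438 (mod 629)
378^4 ≡ 137 (mod 629)
378^6 ≡ 628 (mod 629)
378^8 ≡ 528 (mod 629)
378^9 ≡ 191 (mod 629)
378^12 ≡ 1 (mod 629) ✓
So ord_629(378) = 12.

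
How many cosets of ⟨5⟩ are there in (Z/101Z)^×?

The order of 5 must divide φ(101) = 101 − 1 = 100 = 2^2 · 5^2.
Divisors of 100: 1, 2, 4, 5, 10, 20, 25, 50, 100.
Test each divisor d:
5^1 ≡ 5 (mod 101)
5^2 ≡ 25 (mod 101)
5^4 ≡ 19 (mod 101)
5^5 ≡ 95 (mod 101)
5^10 ≡ 36 (mod 101)
5^20 ≡ 84 (mod 101)
5^25 ≡ 1 (mod 101) ✓
The order of 5 is 25, so the subgroup it generates has 25 elements.
[(Z/101Z)^× : ⟨5⟩] = 100/25 = 4.

4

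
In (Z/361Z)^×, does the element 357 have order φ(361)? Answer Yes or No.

φ(361) = φ(19^2) = 19·(19−1) = 342 = 2 · 3^2 · 19.
An element g generates (Z/361Z)^× iff g^(342/q) ≢ 1 (mod 361) for each prime q ∈ {2, 3, 19}.
357^171 ≡ 360 (mod 361)  [q = 2: ≢ 1 ✓]
357^114 ≡ 68 (mod 361)  [q = 3: ≢ 1 ✓]
357^18 ≡ 115 (mod 361)  [q = 19: ≢ 1 ✓]
All checks pass, so 357 has order 342 and is a primitive root modulo 361.

Yes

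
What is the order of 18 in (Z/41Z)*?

5

The order of 18 must divide φ(41) = 41 − 1 = 40 = 2^3 · 5.
Divisors of 40: 1, 2, 4, 5, 8, 10, 20, 40.
Compute 18^d (mod 41) for the divisors d until we hit 1:
18^1 ≡ 18 (mod 41)
18^2 ≡ 37 (mod 41)
18^4 ≡ 16 (mod 41)
18^5 ≡ 1 (mod 41) ✓
So ord_41(18) = 5.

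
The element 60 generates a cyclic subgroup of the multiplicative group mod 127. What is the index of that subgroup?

2

The order of 60 must divide φ(127) = 127 − 1 = 126 = 2 · 3^2 · 7.
Divisors of 126: 1, 2, 3, 6, 7, 9, 14, 18, 21, 42, 63, 126.
Compute 60^d (mod 127) for the divisors d until we hit 1:
60^1 ≡ 60 (mod 127)
60^2 ≡ 44 (mod 127)
60^3 ≡ 100 (mod 127)
60^6 ≡ 94 (mod 127)
60^7 ≡ 52 (mod 127)
60^9 ≡ 2 (mod 127)
60^14 ≡ 37 (mod 127)
60^18 ≡ 4 (mod 127)
60^21 ≡ 19 (mod 127)
60^42 ≡ 107 (mod 127)
60^63 ≡ 1 (mod 127) ✓
So ord_127(60) = 63, hence |⟨60⟩| = 63.
Index = |(Z/127Z)^×| / |⟨60⟩| = 126 / 63 = 2.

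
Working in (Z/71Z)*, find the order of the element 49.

35

The order of 49 must divide φ(71) = 71 − 1 = 70 = 2 · 5 · 7.
Divisors of 70: 1, 2, 5, 7, 10, 14, 35, 70.
Compute 49^d (mod 71) for the divisors d until we hit 1:
49^1 ≡ 49 (mod 71)
49^2 ≡ 58 (mod 71)
49^5 ≡ 45 (mod 71)
49^7 ≡ 54 (mod 71)
49^10 ≡ 37 (mod 71)
49^14 ≡ 5 (mod 71)
49^35 ≡ 1 (mod 71) ✓
The smallest such exponent is 35, so the order of 49 is 35.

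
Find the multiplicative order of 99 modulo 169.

Since 99 ∈ (Z/169Z)^×, its order divides φ(169) = φ(13^2) = 13·(13−1) = 156 = 2^2 · 3 · 13.
Divisors of 156: 1, 2, 3, 4, 6, 12, 13, 26, 39, 52, 78, 156.
Check 99^d mod 169 for each divisor in increasing order:
99^1 ≡ 99 (mod 169)
99^2 ≡ 168 (mod 169)
99^3 ≡ 70 (mod 169)
99^4 ≡ 1 (mod 169) ✓
Therefore the multiplicative order of 99 modulo 169 is 4.

4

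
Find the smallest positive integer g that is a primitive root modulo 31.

3

φ(31) = 31 − 1 = 30 = 2 · 3 · 5.
g is a primitive root iff g^(30/q) ≢ 1 (mod 31) for each prime q ∈ {2, 3, 5}.
g = 2: 2^15 ≡ 1 — hits 1, so not a primitive root.
g = 3: 3^15 ≡ 30; 3^10 ≡ 25; 3^6 ≡ 16 — none is 1, so 3 is a primitive root.
The smallest primitive root modulo 31 is 3.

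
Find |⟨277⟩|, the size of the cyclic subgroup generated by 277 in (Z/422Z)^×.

105

Since 277 ∈ (Z/422Z)^×, its order divides φ(422) = φ(2)·φ(211) = 1·210 = 210 = 2 · 3 · 5 · 7.
Divisors of 210: 1, 2, 3, 5, 6, 7, 10, 14, 15, 21, 30, 35, 42, 70, 105, 210.
Evaluate successive powers at the divisors of 210:
277^1 ≡ 277 (mod 422)
277^2 ≡ 347 (mod 422)
277^3 ≡ 325 (mod 422)
277^5 ≡ 101 (mod 422)
277^6 ≡ 125 (mod 422)
277^7 ≡ 21 (mod 422)
277^10 ≡ 73 (mod 422)
277^14 ≡ 19 (mod 422)
277^15 ≡ 199 (mod 422)
277^21 ≡ 399 (mod 422)
277^30 ≡ 355 (mod 422)
277^35 ≡ 407 (mod 422)
277^42 ≡ 107 (mod 422)
277^70 ≡ 225 (mod 422)
277^105 ≡ 1 (mod 422) ✓
Therefore the multiplicative order of 277 modulo 422 is 105.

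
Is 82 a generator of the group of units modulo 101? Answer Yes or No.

No

φ(101) = 101 − 1 = 100 = 2^2 · 5^2.
An element g generates (Z/101Z)^× iff g^(100/q) ≢ 1 (mod 101) for each prime q ∈ {2, 5}.
82^50 ≡ 1 (mod 101)  [q = 2: ≡ 1 ✗]
82^20 ≡ 95 (mod 101)  [q = 5: ≢ 1 ✓]
82^50 ≡ 1 shows ord(82) | 50, strictly less than φ(101); not a primitive root.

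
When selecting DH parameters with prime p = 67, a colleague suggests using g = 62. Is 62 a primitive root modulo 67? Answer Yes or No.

φ(67) = 67 − 1 = 66 = 2 · 3 · 11.
It suffices to check that the order of 62 is not a proper divisor of 66: compute 62^(66/q) for q ∈ {2, 3, 11}.
62^33 ≡ 1 (mod 67)  [q = 2: ≡ 1 ✗]
62^22 ≡ 1 (mod 67)  [q = 3: ≡ 1 ✗]
62^6 ≡ 14 (mod 67)  [q = 11: ≢ 1 ✓]
The check at q = 2 fails, so 62 generates a proper subgroup.

No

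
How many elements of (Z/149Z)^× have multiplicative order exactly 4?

2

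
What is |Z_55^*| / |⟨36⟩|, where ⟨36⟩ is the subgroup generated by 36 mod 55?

8

The order of 36 must divide φ(55) = φ(5·11) = (5−1)·(11−1) = 4·10 = 40 = 2^3 · 5.
Divisors of 40: 1, 2, 4, 5, 8, 10, 20, 40.
Check 36^d mod 55 for each divisor in increasing order:
36^1 ≡ 36
36^2 ≡ 31
36^4 ≡ 26
36^5 ≡ 1
So ord_55(36) = 5, hence |⟨36⟩| = 5.
The index is φ(55) / ord(36) = 40 / 5 = 8.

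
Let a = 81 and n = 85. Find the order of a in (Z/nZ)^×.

4

The order of 81 must divide φ(85) = φ(5·17) = (5−1)·(17−1) = 4·16 = 64 = 2^6.
Divisors of 64: 1, 2, 4, 8, 16, 32, 64.
Evaluate successive powers at the divisors of 64:
81^1 ≡ 81
81^2 ≡ 16
81^4 ≡ 1
The smallest such exponent is 4, so the order of 81 is 4.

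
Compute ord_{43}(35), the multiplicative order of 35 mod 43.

Since 35 ∈ (Z/43Z)^×, its order divides φ(43) = 43 − 1 = 42 = 2 · 3 · 7.
Divisors of 42: 1, 2, 3, 6, 7, 14, 21, 42.
Compute 35^d (mod 43) for the divisors d until we hit 1:
35^1 ≡ 35
35^2 ≡ 21
35^3 ≡ 4
35^6 ≡ 16
35^7 ≡ 1
Therefore the multiplicative order of 35 modulo 43 is 7.

7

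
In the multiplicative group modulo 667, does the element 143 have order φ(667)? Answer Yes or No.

No

667 = 23 · 29 is a product of two distinct odd primes, so (Z/667Z)^× ≅ (Z/23Z)^× × (Z/29Z)^× is not cyclic.
No primitive root modulo 667 exists; in particular 143 is not one.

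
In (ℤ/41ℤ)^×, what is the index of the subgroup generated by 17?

1

The order of 17 must divide φ(41) = 41 − 1 = 40 = 2^3 · 5.
Divisors of 40: 1, 2, 4, 5, 8, 10, 20, 40.
Evaluate successive powers at the divisors of 40:
17^1 ≡ 17 (mod 41)
17^2 ≡ 2 (mod 41)
17^4 ≡ 4 (mod 41)
17^5 ≡ 27 (mod 41)
17^8 ≡ 16 (mod 41)
17^10 ≡ 32 (mod 41)
17^20 ≡ 40 (mod 41)
17^40 ≡ 1 (mod 41) ✓
The order of 17 is 40, so the subgroup it generates has 40 elements.
Index = |(Z/41Z)^×| / |⟨17⟩| = 40 / 40 = 1.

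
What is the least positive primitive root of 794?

5

φ(794) = φ(2)·φ(397) = 1·396 = 396 = 2^2 · 3^2 · 11.
g is a primitive root iff g^(396/q) ≢ 1 (mod 794) for each prime q ∈ {2, 3, 11}.
g = 2: gcd(2, 794) = 2 > 1, not a unit — skip.
g = 3: 3^198 ≡ 1 — hits 1, so not a primitive root.
g = 4: gcd(4, 794) = 2 > 1, not a unit — skip.
g = 5: 5^198 ≡ 793; 5^132 ≡ 759; 5^36 ≡ 687 — none is 1, so 5 is a primitive root.
The smallest primitive root modulo 794 is 5.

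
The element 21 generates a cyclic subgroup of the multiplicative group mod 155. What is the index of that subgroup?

4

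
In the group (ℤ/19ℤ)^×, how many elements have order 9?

6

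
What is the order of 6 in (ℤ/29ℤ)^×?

ord(6) | φ(29) = 29 − 1 = 28 = 2^2 · 7.
Divisors of 28: 1, 2, 4, 7, 14, 28.
Check 6^d mod 29 for each divisor in increasing order:
6^1 ≡ 6 (mod 29)
6^2 ≡ 7 (mod 29)
6^4 ≡ 20 (mod 29)
6^7 ≡ 28 (mod 29)
6^14 ≡ 1 (mod 29) ✓
Hence ord(6) = 14.

14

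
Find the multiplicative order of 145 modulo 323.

24

ord(145) | φ(323) = φ(17·19) = (17−1)·(19−1) = 16·18 = 288 = 2^5 · 3^2.
Divisors of 288: 1, 2, 3, 4, 6, 8, 9, 12, 16, 18, 24, 32, 36, 48, 72, 96, 144, 288.
Evaluate successive powers at the divisors of 288:
145^1 ≡ 145 (mod 323)
145^2 ≡ 30 (mod 323)
145^3 ≡ 151 (mod 323)
145^4 ≡ 254 (mod 323)
145^6 ≡ 191 (mod 323)
145^8 ≡ 239 (mod 323)
145^9 ≡ 94 (mod 323)
145^12 ≡ 305 (mod 323)
145^16 ≡ 273 (mod 323)
145^18 ≡ 115 (mod 323)
145^24 ≡ 1 (mod 323) ✓
Hence ord(145) = 24.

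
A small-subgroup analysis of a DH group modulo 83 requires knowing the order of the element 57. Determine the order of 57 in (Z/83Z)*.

Since 57 ∈ (Z/83Z)^×, its order divides φ(83) = 83 − 1 = 82 = 2 · 41.
Divisors of 82: 1, 2, 41, 82.
Evaluate successive powers at the divisors of 82:
57^1 ≡ 57 (mod 83)
57^2 ≡ 12 (mod 83)
57^41 ≡ 82 (mod 83)
57^82 ≡ 1 (mod 83) ✓
The smallest such exponent is 82, so the order of 57 is 82.

82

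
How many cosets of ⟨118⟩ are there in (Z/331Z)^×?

By Lagrange's theorem, ord_331(118) divides φ(331) = 331 − 1 = 330 = 2 · 3 · 5 · 11.
Divisors of 330: 1, 2, 3, 5, 6, 10, 11, 15, 22, 30, 33, 55, 66, 110, 165, 330.
Check 118^d mod 331 for each divisor in increasing order:
118^1 ≡ 118 (mod 331)
118^2 ≡ 22 (mod 331)
118^3 ≡ 279 (mod 331)
118^5 ≡ 180 (mod 331)
118^6 ≡ 56 (mod 331)
118^10 ≡ 293 (mod 331)
118^11 ≡ 150 (mod 331)
118^15 ≡ 111 (mod 331)
118^22 ≡ 323 (mod 331)
118^30 ≡ 74 (mod 331)
118^33 ≡ 124 (mod 331)
118^55 ≡ 1 (mod 331) ✓
Thus |⟨118⟩| = ord(118) = 55.
Index = |(Z/331Z)^×| / |⟨118⟩| = 330 / 55 = 6.

6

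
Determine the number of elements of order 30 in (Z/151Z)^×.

8

φ(151) = 151 − 1 = 150 = 2 · 3 · 5^2.
(Z/151Z)^× is cyclic (|G| = 150); a cyclic group of order m has exactly φ(d) elements of each order d | m, and none otherwise.
30 = 2 · 3 · 5 divides 150, and φ(30) = 8.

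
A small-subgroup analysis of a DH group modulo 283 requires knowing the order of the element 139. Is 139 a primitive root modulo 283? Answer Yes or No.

Yes

φ(283) = 283 − 1 = 282 = 2 · 3 · 47.
139 is a primitive root mod 283 iff 139^(φ(283)/q) ≢ 1 for every prime q | φ(283), i.e. q ∈ {2, 3, 47}.
139^141 ≡ 282 (mod 283)  [q = 2: ≢ 1 ✓]
139^94 ≡ 44 (mod 283)  [q = 3: ≢ 1 ✓]
139^6 ≡ 54 (mod 283)  [q = 47: ≢ 1 ✓]
Every test exponent gives a nontrivial residue, hence 139 generates the full group.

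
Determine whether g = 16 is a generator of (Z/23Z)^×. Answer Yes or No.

φ(23) = 23 − 1 = 22 = 2 · 11.
Test 16^(22/q) mod 23 for each prime factor q of 22:
16^11 ≡ 1 (mod 23)  [q = 2: ≡ 1 ✗]
16^2 ≡ 3 (mod 23)  [q = 11: ≢ 1 ✓]
Since 16^11 ≡ 1, the order of 16 divides 11 < 22, so 16 is not a primitive root.

No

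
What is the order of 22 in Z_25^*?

By Lagrange's theorem, ord_25(22) divides φ(25) = φ(5^2) = 5·(5−1) = 20 = 2^2 · 5.
Divisors of 20: 1, 2, 4, 5, 10, 20.
Evaluate successive powers at the divisors of 20:
22^1 ≡ 22 (mod 25)
22^2 ≡ 9 (mod 25)
22^4 ≡ 6 (mod 25)
22^5 ≡ 7 (mod 25)
22^10 ≡ 24 (mod 25)
22^20 ≡ 1 (mod 25) ✓
Hence ord(22) = 20.

20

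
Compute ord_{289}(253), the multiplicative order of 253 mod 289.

ord(253) | φ(289) = φ(17^2) = 17·(17−1) = 272 = 2^4 · 17.
Divisors of 272: 1, 2, 4, 8, 16, 17, 34, 68, 136, 272.
Evaluate successive powers at the divisors of 272:
253^1 ≡ 253
253^2 ≡ 140
253^4 ≡ 237
253^8 ≡ 103
253^16 ≡ 205
253^17 ≡ 134
253^34 ≡ 38
253^68 ≡ 288
253^136 ≡ 1
So ord_289(253) = 136.

136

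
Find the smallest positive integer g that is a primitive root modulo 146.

5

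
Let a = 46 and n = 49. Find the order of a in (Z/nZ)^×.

21

Since 46 ∈ (Z/49Z)^×, its order divides φ(49) = φ(7^2) = 7·(7−1) = 42 = 2 · 3 · 7.
Divisors of 42: 1, 2, 3, 6, 7, 14, 21, 42.
Evaluate successive powers at the divisors of 42:
46^1 ≡ 46 (mod 49)
46^2 ≡ 9 (mod 49)
46^3 ≡ 22 (mod 49)
46^6 ≡ 43 (mod 49)
46^7 ≡ 18 (mod 49)
46^14 ≡ 30 (mod 49)
46^21 ≡ 1 (mod 49) ✓
So ord_49(46) = 21.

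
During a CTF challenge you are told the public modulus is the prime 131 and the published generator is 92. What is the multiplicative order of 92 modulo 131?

26

The order of 92 must divide φ(131) = 131 − 1 = 130 = 2 · 5 · 13.
Divisors of 130: 1, 2, 5, 10, 13, 26, 65, 130.
Check 92^d mod 131 for each divisor in increasing order:
92^1 ≡ 92
92^2 ≡ 80
92^5 ≡ 86
92^10 ≡ 60
92^13 ≡ 130
92^26 ≡ 1
Hence ord(92) = 26.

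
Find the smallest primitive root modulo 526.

5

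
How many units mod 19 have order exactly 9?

φ(19) = 19 − 1 = 18 = 2 · 3^2.
In a cyclic group of order 18, there are φ(d) elements of order d for each divisor d of 18, and zero for non-divisors.
9 = 3^2 divides 18, and φ(9) = 6.

6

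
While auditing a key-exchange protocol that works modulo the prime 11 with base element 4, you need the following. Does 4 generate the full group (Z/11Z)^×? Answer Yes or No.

φ(11) = 11 − 1 = 10 = 2 · 5.
An element g generates (Z/11Z)^× iff g^(10/q) ≢ 1 (mod 11) for each prime q ∈ {2, 5}.
4^5 ≡ 1 (mod 11)  [q = 2: ≡ 1 ✗]
4^2 ≡ 5 (mod 11)  [q = 5: ≢ 1 ✓]
Since 4^5 ≡ 1, the order of 4 divides 5 < 10, so 4 is not a primitive root.

No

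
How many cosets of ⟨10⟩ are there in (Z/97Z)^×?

1

ord(10) | φ(97) = 97 − 1 = 96 = 2^5 · 3.
Divisors of 96: 1, 2, 3, 4, 6, 8, 12, 16, 24, 32, 48, 96.
Evaluate successive powers at the divisors of 96:
10^1 ≡ 10
10^2 ≡ 3
10^3 ≡ 30
10^4 ≡ 9
10^6 ≡ 27
10^8 ≡ 81
10^12 ≡ 50
10^16 ≡ 62
10^24 ≡ 75
10^32 ≡ 61
10^48 ≡ 96
10^96 ≡ 1
So ord_97(10) = 96, hence |⟨10⟩| = 96.
[(Z/97Z)^× : ⟨10⟩] = 96/96 = 1.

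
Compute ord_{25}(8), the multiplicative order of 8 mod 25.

20

By Lagrange's theorem, ord_25(8) divides φ(25) = φ(5^2) = 5·(5−1) = 20 = 2^2 · 5.
Divisors of 20: 1, 2, 4, 5, 10, 20.
Test each divisor d:
8^1 ≡ 8
8^2 ≡ 14
8^4 ≡ 21
8^5 ≡ 18
8^10 ≡ 24
8^20 ≡ 1
Therefore the multiplicative order of 8 modulo 25 is 20.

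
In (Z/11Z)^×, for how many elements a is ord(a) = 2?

1

φ(11) = 11 − 1 = 10 = 2 · 5.
Since (Z/11Z)^× is cyclic of order 10, the number of elements of order d is φ(d) when d | 10 and 0 otherwise.
2 | 10, and φ(2) = 2 − 1 = 1.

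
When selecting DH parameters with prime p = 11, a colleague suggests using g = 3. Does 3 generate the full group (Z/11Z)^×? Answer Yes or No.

No

φ(11) = 11 − 1 = 10 = 2 · 5.
It suffices to check that the order of 3 is not a proper divisor of 10: compute 3^(10/q) for q ∈ {2, 5}.
3^5 ≡ 1 (mod 11)  [q = 2: ≡ 1 ✗]
3^2 ≡ 9 (mod 11)  [q = 5: ≢ 1 ✓]
Since 3^5 ≡ 1, the order of 3 divides 5 < 10, so 3 is not a primitive root.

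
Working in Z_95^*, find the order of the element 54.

18

By Lagrange's theorem, ord_95(54) divides φ(95) = φ(5·19) = (5−1)·(19−1) = 4·18 = 72 = 2^3 · 3^2.
Divisors of 72: 1, 2, 3, 4, 6, 8, 9, 12, 18, 24, 36, 72.
Evaluate successive powers at the divisors of 72:
54^1 ≡ 54 (mod 95)
54^2 ≡ 66 (mod 95)
54^3 ≡ 49 (mod 95)
54^4 ≡ 81 (mod 95)
54^6 ≡ 26 (mod 95)
54^8 ≡ 6 (mod 95)
54^9 ≡ 39 (mod 95)
54^12 ≡ 11 (mod 95)
54^18 ≡ 1 (mod 95) ✓
The smallest such exponent is 18, so the order of 54 is 18.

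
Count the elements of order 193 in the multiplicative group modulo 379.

φ(379) = 379 − 1 = 378 = 2 · 3^3 · 7.
Since (Z/379Z)^× is cyclic of order 378, the number of elements of order d is φ(d) when d | 378 and 0 otherwise.
Since 193 ∤ 378, the count is 0.

0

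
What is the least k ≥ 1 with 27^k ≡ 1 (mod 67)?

The order of 27 must divide φ(67) = 67 − 1 = 66 = 2 · 3 · 11.
Divisors of 66: 1, 2, 3, 6, 11, 22, 33, 66.
Test each divisor d:
27^1 ≡ 27
27^2 ≡ 59
27^3 ≡ 52
27^6 ≡ 24
27^11 ≡ 66
27^22 ≡ 1
Therefore the multiplicative order of 27 modulo 67 is 22.

22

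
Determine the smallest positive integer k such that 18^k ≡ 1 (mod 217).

15

The order of 18 must divide φ(217) = φ(7·31) = (7−1)·(31−1) = 6·30 = 180 = 2^2 · 3^2 · 5.
Divisors of 180: 1, 2, 3, 4, 5, 6, 9, 10, 12, 15, 18, 20, 30, 36, 45, 60, 90, 180.
Compute 18^d (mod 217) for the divisors d until we hit 1:
18^1 ≡ 18 (mod 217)
18^2 ≡ 107 (mod 217)
18^3 ≡ 190 (mod 217)
18^4 ≡ 165 (mod 217)
18^5 ≡ 149 (mod 217)
18^6 ≡ 78 (mod 217)
18^9 ≡ 64 (mod 217)
18^10 ≡ 67 (mod 217)
18^12 ≡ 8 (mod 217)
18^15 ≡ 1 (mod 217) ✓
The smallest such exponent is 15, so the order of 18 is 15.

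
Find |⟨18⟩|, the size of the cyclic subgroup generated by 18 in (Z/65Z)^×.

Since 18 ∈ (Z/65Z)^×, its order divides φ(65) = φ(5·13) = (5−1)·(13−1) = 4·12 = 48 = 2^4 · 3.
Divisors of 48: 1, 2, 3, 4, 6, 8, 12, 16, 24, 48.
Test each divisor d:
18^1 ≡ 18 (mod 65)
18^2 ≡ 64 (mod 65)
18^3 ≡ 47 (mod 65)
18^4 ≡ 1 (mod 65) ✓
The smallest such exponent is 4, so the order of 18 is 4.

4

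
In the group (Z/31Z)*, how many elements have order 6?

2

φ(31) = 31 − 1 = 30 = 2 · 3 · 5.
Since (Z/31Z)^× is cyclic of order 30, the number of elements of order d is φ(d) when d | 30 and 0 otherwise.
6 = 2 · 3 divides 30, and φ(6) = 2.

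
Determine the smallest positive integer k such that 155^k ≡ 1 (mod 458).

Since 155 ∈ (Z/458Z)^×, its order divides φ(458) = φ(2)·φ(229) = 1·228 = 228 = 2^2 · 3 · 19.
Divisors of 228: 1, 2, 3, 4, 6, 12, 19, 38, 57, 76, 114, 228.
Compute 155^d (mod 458) for the divisors d until we hit 1:
155^1 ≡ 155
155^2 ≡ 209
155^3 ≡ 335
155^4 ≡ 171
155^6 ≡ 15
155^12 ≡ 225
155^19 ≡ 89
155^38 ≡ 135
155^57 ≡ 107
155^76 ≡ 363
155^114 ≡ 457
155^228 ≡ 1
Hence ord(155) = 228.

228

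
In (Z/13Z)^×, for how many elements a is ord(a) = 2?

φ(13) = 13 − 1 = 12 = 2^2 · 3.
(Z/13Z)^× is cyclic (|G| = 12); a cyclic group of order m has exactly φ(d) elements of each order d | m, and none otherwise.
2 | 12, and φ(2) = 2 − 1 = 1.

1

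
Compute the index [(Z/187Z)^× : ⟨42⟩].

Since 42 ∈ (Z/187Z)^×, its order divides φ(187) = φ(11·17) = (11−1)·(17−1) = 10·16 = 160 = 2^5 · 5.
Divisors of 160: 1, 2, 4, 5, 8, 10, 16, 20, 32, 40, 80, 160.
Test each divisor d:
42^1 ≡ 42 (mod 187)
42^2 ≡ 81 (mod 187)
42^4 ≡ 16 (mod 187)
42^5 ≡ 111 (mod 187)
42^8 ≡ 69 (mod 187)
42^10 ≡ 166 (mod 187)
42^16 ≡ 86 (mod 187)
42^20 ≡ 67 (mod 187)
42^32 ≡ 103 (mod 187)
42^40 ≡ 1 (mod 187) ✓
So ord_187(42) = 40, hence |⟨42⟩| = 40.
Index = |(Z/187Z)^×| / |⟨42⟩| = 160 / 40 = 4.

4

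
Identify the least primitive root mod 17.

φ(17) = 17 − 1 = 16 = 2^4.
g is a primitive root iff g^(16/q) ≢ 1 (mod 17) for each prime q ∈ {2}.
g = 2: 2^8 ≡ 1 — hits 1, so not a primitive root.
g = 3: 3^8 ≡ 16 — none is 1, so 3 is a primitive root.
Hence the least primitive root of 17 is 3.

3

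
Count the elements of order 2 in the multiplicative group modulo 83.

1

φ(83) = 83 − 1 = 82 = 2 · 41.
(Z/83Z)^× is cyclic (|G| = 82); a cyclic group of order m has exactly φ(d) elements of each order d | m, and none otherwise.
2 | 82, and φ(2) = 2 − 1 = 1.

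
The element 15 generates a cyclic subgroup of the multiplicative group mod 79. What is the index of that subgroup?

3

Since 15 ∈ (Z/79Z)^×, its order divides φ(79) = 79 − 1 = 78 = 2 · 3 · 13.
Divisors of 78: 1, 2, 3, 6, 13, 26, 39, 78.
Compute 15^d (mod 79) for the divisors d until we hit 1:
15^1 ≡ 15 (mod 79)
15^2 ≡ 67 (mod 79)
15^3 ≡ 57 (mod 79)
15^6 ≡ 10 (mod 79)
15^13 ≡ 78 (mod 79)
15^26 ≡ 1 (mod 79) ✓
So ord_79(15) = 26, hence |⟨15⟩| = 26.
Index = |(Z/79Z)^×| / |⟨15⟩| = 78 / 26 = 3.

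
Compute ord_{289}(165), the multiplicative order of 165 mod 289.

272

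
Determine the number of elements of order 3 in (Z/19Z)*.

φ(19) = 19 − 1 = 18 = 2 · 3^2.
Since (Z/19Z)^× is cyclic of order 18, the number of elements of order d is φ(d) when d | 18 and 0 otherwise.
3 | 18, and φ(3) = 3 − 1 = 2.

2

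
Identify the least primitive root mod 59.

φ(59) = 59 − 1 = 58 = 2 · 29.
Test candidates g = 2, 3, … against the prime factors q ∈ {2, 29} of φ(59): g is a generator iff g^(58/q) ≢ 1 for every such q.
g = 2: 2^29 ≡ 58; 2^2 ≡ 4 — none is 1, so 2 is a primitive root.
The smallest primitive root modulo 59 is 2.

2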